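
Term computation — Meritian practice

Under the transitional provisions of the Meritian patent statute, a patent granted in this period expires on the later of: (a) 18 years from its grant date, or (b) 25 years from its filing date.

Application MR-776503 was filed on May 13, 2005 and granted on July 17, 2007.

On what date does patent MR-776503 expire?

(a) grant + 18 years → 17 July 2025.
(b) filing + 25 years → 13 May 2030.
Later of the two: 13 May 2030.

2030-05-13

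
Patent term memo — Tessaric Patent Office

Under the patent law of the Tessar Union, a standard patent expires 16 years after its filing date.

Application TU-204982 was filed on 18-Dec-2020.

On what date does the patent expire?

2036-12-18

Filing date + 16 years → 18 December 2036.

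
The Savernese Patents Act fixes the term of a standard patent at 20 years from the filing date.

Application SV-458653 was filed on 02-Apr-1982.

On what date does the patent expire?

Filing date + 20 years → 2 April 2002.

April 2, 2002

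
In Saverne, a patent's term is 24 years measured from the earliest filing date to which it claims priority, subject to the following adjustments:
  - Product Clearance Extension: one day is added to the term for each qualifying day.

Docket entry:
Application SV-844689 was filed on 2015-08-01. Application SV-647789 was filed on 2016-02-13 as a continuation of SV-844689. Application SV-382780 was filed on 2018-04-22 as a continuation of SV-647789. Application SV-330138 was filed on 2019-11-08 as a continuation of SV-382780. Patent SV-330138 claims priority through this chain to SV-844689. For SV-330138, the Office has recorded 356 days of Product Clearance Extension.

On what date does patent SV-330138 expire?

Earliest priority filing: 1 August 2015.
Base term: 1 August 2015 + 24 years → 1 August 2039.
Product Clearance Extension: +356 days → 22 July 2040.

July 22, 2040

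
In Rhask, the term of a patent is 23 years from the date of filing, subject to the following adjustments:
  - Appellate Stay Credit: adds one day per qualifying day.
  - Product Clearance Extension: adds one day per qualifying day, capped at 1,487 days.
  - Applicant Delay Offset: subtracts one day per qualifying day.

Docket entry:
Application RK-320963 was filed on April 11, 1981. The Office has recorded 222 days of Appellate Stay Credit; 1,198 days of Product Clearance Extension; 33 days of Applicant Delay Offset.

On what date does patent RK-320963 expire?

January 28, 2008

Base term: filing date + 23 years → 11 April 2004.
Appellate Stay Credit: +222 days → 19 November 2004.
Product Clearance Extension: 1198 days (within the 1487-day cap) → +1198 days → 1 March 2008.
Applicant Delay Offset: −33 days → 28 January 2008.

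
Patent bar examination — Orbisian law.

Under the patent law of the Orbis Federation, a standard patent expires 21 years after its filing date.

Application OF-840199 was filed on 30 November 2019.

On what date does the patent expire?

November 30, 2040

Filing date + 21 years → 30 November 2040.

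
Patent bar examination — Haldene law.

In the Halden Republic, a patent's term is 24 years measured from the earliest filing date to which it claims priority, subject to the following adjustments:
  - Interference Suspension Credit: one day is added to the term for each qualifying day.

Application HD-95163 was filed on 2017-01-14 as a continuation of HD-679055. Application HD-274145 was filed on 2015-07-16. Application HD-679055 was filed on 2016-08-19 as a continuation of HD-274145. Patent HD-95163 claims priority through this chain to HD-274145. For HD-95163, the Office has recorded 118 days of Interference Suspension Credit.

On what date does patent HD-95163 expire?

Earliest priority filing: 16 July 2015.
Base term: 16 July 2015 + 24 years → 16 July 2039.
Interference Suspension Credit: +118 days → 11 November 2039.

November 11, 2039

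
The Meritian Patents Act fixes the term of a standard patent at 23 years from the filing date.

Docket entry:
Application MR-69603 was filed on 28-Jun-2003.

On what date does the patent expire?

Filing date + 23 years → 28 June 2026.

June 28, 2026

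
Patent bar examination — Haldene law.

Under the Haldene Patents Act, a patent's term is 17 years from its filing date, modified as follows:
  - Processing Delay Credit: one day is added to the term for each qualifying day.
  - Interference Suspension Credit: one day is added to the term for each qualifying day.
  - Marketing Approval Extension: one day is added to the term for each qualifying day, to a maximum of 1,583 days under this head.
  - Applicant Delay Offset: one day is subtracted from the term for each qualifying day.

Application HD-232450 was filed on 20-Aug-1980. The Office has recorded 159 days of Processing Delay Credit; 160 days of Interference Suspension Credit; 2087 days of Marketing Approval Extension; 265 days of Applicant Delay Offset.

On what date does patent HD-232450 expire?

2002-02-12

Base term: filing date + 17 years → 20 August 1997.
Processing Delay Credit: +159 days → 26 January 1998.
Interference Suspension Credit: +160 days → 5 July 1998.
Marketing Approval Extension: 2087 days claimed exceeds the 1583-day cap, so +1583 days → 4 November 2002.
Applicant Delay Offset: −265 days → 12 February 2002.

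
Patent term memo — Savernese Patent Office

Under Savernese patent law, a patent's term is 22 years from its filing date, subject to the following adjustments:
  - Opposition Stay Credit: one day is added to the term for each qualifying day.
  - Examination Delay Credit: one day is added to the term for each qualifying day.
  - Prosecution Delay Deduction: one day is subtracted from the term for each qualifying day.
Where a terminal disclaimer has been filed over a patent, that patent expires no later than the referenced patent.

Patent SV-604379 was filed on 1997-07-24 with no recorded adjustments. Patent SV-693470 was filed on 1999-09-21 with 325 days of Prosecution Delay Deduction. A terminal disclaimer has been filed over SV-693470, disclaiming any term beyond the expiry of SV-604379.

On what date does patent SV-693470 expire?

July 24, 2019

Natural term of SV-693470:
  Base: filing + 22 years → 21 September 2021.
  Prosecution Delay Deduction: −325 days → 31 October 2020.
Expiry of referenced patent SV-604379:
  Base: filing + 22 years → 24 July 2019.
Terminal disclaimer: SV-693470 expires on the earlier of 31 October 2020 and 24 July 2019.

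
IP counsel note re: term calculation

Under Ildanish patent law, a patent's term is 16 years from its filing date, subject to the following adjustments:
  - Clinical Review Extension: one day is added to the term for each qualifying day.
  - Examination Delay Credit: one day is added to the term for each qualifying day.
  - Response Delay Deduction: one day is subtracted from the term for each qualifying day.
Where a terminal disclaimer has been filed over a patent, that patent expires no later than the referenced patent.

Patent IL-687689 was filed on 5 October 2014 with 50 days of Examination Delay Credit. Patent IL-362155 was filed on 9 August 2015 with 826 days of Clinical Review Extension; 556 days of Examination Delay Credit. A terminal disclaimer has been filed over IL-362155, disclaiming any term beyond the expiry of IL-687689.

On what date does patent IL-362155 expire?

November 24, 2030

Natural term of IL-362155:
  Base: filing + 16 years → 9 August 2031.
  Clinical Review Extension: +826 days → 12 November 2033.
  Examination Delay Credit: +556 days → 22 May 2035.
Expiry of referenced patent IL-687689:
  Base: filing + 16 years → 5 October 2030.
  Examination Delay Credit: +50 days → 24 November 2030.
Terminal disclaimer: IL-362155 expires on the earlier of 22 May 2035 and 24 November 2030.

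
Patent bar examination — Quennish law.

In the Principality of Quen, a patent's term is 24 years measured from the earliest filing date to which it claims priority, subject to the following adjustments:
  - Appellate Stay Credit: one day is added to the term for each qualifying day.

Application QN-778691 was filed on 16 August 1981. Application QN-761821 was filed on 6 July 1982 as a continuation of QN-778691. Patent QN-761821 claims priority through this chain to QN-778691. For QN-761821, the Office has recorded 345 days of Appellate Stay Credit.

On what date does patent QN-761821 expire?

Earliest priority filing: 16 August 1981.
Base term: 16 August 1981 + 24 years → 16 August 2005.
Appellate Stay Credit: +345 days → 27 July 2006.

2006-07-27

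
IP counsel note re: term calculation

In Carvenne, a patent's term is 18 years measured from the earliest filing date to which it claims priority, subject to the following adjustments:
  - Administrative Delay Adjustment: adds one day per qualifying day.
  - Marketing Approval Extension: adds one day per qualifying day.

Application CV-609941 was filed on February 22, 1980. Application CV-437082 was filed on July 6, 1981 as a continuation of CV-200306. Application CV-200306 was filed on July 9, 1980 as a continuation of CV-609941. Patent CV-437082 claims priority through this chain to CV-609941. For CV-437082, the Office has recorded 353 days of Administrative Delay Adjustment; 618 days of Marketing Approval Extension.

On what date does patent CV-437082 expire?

October 20, 2000

Earliest priority filing: 22 February 1980.
Base term: 22 February 1980 + 18 years → 22 February 1998.
Administrative Delay Adjustment: +353 days → 10 February 1999.
Marketing Approval Extension: +618 days → 20 October 2000.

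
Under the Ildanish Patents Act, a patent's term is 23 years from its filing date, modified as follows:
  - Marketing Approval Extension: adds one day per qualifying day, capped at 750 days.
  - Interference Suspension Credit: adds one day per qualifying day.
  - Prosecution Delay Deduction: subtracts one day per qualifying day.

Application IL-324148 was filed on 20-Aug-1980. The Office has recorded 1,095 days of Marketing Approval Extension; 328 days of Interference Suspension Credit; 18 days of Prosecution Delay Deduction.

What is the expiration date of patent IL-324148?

Base term: filing date + 23 years → 20 August 2003.
Marketing Approval Extension: 1095 days claimed exceeds the 750-day cap, so +750 days → 8 September 2005.
Interference Suspension Credit: +328 days → 2 August 2006.
Prosecution Delay Deduction: −18 days → 15 July 2006.

July 15, 2006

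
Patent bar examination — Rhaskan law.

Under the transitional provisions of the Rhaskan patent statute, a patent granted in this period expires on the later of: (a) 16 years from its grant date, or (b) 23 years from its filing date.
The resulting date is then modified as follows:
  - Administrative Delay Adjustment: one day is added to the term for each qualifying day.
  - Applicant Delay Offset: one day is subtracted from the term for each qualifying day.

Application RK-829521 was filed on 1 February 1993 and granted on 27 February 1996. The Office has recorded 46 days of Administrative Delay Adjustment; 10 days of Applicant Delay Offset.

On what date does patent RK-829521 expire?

(a) grant + 16 years → 27 February 2012.
(b) filing + 23 years → 1 February 2016.
Later of the two: 1 February 2016.
Administrative Delay Adjustment: +46 days → 18 March 2016.
Applicant Delay Offset: −10 days → 8 March 2016.

2016-03-08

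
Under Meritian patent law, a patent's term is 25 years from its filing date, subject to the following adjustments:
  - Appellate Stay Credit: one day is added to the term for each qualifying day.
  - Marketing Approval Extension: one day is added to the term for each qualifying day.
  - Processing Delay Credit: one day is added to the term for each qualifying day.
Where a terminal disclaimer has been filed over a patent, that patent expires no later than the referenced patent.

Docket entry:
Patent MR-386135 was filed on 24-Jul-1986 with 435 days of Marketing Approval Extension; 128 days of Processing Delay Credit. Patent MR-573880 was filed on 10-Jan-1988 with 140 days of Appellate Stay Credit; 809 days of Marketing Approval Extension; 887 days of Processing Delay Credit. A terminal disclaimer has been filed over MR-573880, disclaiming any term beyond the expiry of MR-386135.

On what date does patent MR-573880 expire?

February 6, 2013

Natural term of MR-573880:
  Base: filing + 25 years → 10 January 2013.
  Appellate Stay Credit: +140 days → 30 May 2013.
  Marketing Approval Extension: +809 days → 17 August 2015.
  Processing Delay Credit: +887 days → 20 January 2018.
Expiry of referenced patent MR-386135:
  Base: filing + 25 years → 24 July 2011.
  Marketing Approval Extension: +435 days → 1 October 2012.
  Processing Delay Credit: +128 days → 6 February 2013.
Terminal disclaimer: MR-573880 expires on the earlier of 20 January 2018 and 6 February 2013.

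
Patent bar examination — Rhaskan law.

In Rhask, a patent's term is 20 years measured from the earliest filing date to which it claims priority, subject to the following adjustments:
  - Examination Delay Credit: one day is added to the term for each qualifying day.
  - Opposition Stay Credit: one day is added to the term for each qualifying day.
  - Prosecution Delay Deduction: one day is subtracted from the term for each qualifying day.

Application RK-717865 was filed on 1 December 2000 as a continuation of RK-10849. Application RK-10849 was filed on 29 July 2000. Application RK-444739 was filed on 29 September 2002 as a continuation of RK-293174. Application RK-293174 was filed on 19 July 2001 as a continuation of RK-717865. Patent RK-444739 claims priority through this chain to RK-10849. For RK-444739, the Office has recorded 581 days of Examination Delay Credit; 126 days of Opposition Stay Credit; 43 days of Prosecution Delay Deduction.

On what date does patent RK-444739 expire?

Earliest priority filing: 29 July 2000.
Base term: 29 July 2000 + 20 years → 29 July 2020.
Examination Delay Credit: +581 days → 2 March 2022.
Opposition Stay Credit: +126 days → 6 July 2022.
Prosecution Delay Deduction: −43 days → 24 May 2022.

2022-05-24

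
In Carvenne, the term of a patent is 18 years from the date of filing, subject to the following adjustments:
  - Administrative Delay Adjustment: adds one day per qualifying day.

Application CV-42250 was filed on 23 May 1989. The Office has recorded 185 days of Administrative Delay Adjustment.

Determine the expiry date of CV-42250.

November 24, 2007

Base term: filing date + 18 years → 23 May 2007.
Administrative Delay Adjustment: +185 days → 24 November 2007.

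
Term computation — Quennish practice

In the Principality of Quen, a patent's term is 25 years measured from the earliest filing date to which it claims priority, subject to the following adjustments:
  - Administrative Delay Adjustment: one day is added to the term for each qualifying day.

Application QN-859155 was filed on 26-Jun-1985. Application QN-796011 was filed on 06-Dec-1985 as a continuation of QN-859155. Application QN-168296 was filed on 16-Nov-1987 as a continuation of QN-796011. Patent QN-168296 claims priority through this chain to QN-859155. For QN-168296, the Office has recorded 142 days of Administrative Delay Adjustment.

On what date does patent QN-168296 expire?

Earliest priority filing: 26 June 1985.
Base term: 26 June 1985 + 25 years → 26 June 2010.
Administrative Delay Adjustment: +142 days → 15 November 2010.

November 15, 2010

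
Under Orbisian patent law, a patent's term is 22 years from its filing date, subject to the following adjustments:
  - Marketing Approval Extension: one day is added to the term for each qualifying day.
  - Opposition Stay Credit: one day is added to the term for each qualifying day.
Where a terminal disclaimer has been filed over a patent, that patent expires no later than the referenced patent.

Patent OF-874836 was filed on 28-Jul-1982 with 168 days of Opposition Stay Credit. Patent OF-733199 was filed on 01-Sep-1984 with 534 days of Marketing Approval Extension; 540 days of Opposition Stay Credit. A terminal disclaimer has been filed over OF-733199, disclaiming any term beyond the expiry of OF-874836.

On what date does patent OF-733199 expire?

2005-01-12

Natural term of OF-733199:
  Base: filing + 22 years → 1 September 2006.
  Marketing Approval Extension: +534 days → 17 February 2008.
  Opposition Stay Credit: +540 days → 10 August 2009.
Expiry of referenced patent OF-874836:
  Base: filing + 22 years → 28 July 2004.
  Opposition Stay Credit: +168 days → 12 January 2005.
Terminal disclaimer: OF-733199 expires on the earlier of 10 August 2009 and 12 January 2005.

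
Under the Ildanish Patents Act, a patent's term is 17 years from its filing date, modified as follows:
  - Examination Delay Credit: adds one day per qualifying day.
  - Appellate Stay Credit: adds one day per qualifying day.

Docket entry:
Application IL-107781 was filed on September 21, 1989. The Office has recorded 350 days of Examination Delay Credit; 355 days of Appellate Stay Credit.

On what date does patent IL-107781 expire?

Base term: filing date + 17 years → 21 September 2006.
Examination Delay Credit: +350 days → 6 September 2007.
Appellate Stay Credit: +355 days → 26 August 2008.

August 26, 2008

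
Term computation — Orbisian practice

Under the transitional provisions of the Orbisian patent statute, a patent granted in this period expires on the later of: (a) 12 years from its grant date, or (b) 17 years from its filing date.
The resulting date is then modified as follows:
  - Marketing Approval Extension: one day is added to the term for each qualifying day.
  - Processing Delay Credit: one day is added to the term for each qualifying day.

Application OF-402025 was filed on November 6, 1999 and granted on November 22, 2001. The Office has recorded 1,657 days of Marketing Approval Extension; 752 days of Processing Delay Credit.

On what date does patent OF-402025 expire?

June 12, 2023

(a) grant + 12 years → 22 November 2013.
(b) filing + 17 years → 6 November 2016.
Later of the two: 6 November 2016.
Marketing Approval Extension: +1657 days → 21 May 2021.
Processing Delay Credit: +752 days → 12 June 2023.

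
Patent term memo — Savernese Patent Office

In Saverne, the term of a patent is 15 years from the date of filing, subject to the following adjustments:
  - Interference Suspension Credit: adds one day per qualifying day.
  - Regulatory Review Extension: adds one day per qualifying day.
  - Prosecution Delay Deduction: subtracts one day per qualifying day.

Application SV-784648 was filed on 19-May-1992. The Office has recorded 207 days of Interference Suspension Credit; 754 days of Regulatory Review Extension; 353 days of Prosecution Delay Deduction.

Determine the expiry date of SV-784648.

Base term: filing date + 15 years → 19 May 2007.
Interference Suspension Credit: +207 days → 12 December 2007.
Regulatory Review Extension: +754 days → 4 January 2010.
Prosecution Delay Deduction: −353 days → 16 January 2009.

January 16, 2009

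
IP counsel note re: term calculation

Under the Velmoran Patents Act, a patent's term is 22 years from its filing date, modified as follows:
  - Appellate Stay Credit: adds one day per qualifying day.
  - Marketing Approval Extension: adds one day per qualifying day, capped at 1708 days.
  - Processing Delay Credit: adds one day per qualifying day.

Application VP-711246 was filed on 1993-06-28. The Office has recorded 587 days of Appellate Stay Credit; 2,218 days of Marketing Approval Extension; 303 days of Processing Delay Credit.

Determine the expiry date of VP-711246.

August 8, 2022

Base term: filing date + 22 years → 28 June 2015.
Appellate Stay Credit: +587 days → 4 February 2017.
Marketing Approval Extension: 2218 days claimed exceeds the 1708-day cap, so +1708 days → 9 October 2021.
Processing Delay Credit: +303 days → 8 August 2022.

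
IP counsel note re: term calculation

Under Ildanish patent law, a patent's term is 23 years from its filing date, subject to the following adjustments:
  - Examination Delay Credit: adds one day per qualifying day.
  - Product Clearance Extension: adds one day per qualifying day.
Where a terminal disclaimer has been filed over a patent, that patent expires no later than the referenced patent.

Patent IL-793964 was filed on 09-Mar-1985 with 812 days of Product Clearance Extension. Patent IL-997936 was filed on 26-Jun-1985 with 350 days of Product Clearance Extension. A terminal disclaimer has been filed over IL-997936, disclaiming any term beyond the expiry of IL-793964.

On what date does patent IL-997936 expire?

Natural term of IL-997936:
  Base: filing + 23 years → 26 June 2008.
  Product Clearance Extension: +350 days → 11 June 2009.
Expiry of referenced patent IL-793964:
  Base: filing + 23 years → 9 March 2008.
  Product Clearance Extension: +812 days → 30 May 2010.
Terminal disclaimer: IL-997936 expires on the earlier of 11 June 2009 and 30 May 2010.

June 11, 2009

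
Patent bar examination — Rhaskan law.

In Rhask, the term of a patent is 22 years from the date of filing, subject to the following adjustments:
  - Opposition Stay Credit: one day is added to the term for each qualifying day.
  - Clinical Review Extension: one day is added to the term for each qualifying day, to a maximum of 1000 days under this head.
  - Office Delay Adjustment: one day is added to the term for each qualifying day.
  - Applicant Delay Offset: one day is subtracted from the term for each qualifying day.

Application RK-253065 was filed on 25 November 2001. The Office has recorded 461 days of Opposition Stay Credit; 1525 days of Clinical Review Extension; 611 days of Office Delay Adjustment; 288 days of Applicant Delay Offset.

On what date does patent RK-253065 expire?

October 13, 2028

Base term: filing date + 22 years → 25 November 2023.
Opposition Stay Credit: +461 days → 28 February 2025.
Clinical Review Extension: 1525 days claimed exceeds the 1000-day cap, so +1000 days → 25 November 2027.
Office Delay Adjustment: +611 days → 28 July 2029.
Applicant Delay Offset: −288 days → 13 October 2028.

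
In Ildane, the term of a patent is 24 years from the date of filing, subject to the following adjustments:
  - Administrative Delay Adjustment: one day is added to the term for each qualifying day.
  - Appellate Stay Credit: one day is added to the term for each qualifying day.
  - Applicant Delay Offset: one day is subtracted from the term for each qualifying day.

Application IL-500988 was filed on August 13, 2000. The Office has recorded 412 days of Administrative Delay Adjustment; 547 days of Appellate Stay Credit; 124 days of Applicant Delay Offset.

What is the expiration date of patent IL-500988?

November 26, 2026

Base term: filing date + 24 years → 13 August 2024.
Administrative Delay Adjustment: +412 days → 29 September 2025.
Appellate Stay Credit: +547 days → 30 March 2027.
Applicant Delay Offset: −124 days → 26 November 2026.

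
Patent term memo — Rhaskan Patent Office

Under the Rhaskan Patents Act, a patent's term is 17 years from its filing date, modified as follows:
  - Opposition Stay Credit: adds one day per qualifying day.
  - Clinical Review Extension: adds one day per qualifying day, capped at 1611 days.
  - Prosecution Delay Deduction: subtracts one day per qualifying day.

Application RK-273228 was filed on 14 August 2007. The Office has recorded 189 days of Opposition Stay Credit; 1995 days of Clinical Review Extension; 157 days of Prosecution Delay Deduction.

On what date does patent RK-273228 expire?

2029-02-12

Base term: filing date + 17 years → 14 August 2024.
Opposition Stay Credit: +189 days → 19 February 2025.
Clinical Review Extension: 1995 days claimed exceeds the 1611-day cap, so +1611 days → 19 July 2029.
Prosecution Delay Deduction: −157 days → 12 February 2029.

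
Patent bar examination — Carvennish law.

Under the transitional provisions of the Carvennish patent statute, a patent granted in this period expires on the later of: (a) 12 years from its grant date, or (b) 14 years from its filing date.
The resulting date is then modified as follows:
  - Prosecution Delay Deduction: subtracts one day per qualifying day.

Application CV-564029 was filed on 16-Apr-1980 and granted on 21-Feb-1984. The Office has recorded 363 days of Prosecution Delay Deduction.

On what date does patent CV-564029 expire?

February 23, 1995

(a) grant + 12 years → 21 February 1996.
(b) filing + 14 years → 16 April 1994.
Later of the two: 21 February 1996.
Prosecution Delay Deduction: −363 days → 23 February 1995.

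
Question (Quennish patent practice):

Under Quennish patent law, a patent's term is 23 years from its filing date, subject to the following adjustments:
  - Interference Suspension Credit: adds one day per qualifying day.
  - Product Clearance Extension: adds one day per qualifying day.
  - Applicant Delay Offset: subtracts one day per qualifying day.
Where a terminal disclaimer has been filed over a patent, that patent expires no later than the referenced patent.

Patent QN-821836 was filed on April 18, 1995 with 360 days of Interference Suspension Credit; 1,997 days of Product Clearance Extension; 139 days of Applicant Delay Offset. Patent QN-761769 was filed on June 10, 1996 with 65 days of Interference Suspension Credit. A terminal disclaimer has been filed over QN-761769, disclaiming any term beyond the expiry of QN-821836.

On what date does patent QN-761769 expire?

Natural term of QN-761769:
  Base: filing + 23 years → 10 June 2019.
  Interference Suspension Credit: +65 days → 14 August 2019.
Expiry of referenced patent QN-821836:
  Base: filing + 23 years → 18 April 2018.
  Interference Suspension Credit: +360 days → 13 April 2019.
  Product Clearance Extension: +1997 days → 30 September 2024.
  Applicant Delay Offset: −139 days → 14 May 2024.
Terminal disclaimer: QN-761769 expires on the earlier of 14 August 2019 and 14 May 2024.

August 14, 2019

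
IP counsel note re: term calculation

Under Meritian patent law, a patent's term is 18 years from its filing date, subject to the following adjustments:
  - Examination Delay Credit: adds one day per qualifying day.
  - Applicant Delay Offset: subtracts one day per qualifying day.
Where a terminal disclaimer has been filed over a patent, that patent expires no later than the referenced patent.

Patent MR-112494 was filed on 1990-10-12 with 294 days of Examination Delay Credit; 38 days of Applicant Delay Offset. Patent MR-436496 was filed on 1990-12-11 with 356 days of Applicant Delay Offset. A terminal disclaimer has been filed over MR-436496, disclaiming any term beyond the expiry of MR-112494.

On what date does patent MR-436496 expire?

2007-12-21

Natural term of MR-436496:
  Base: filing + 18 years → 11 December 2008.
  Applicant Delay Offset: −356 days → 21 December 2007.
Expiry of referenced patent MR-112494:
  Base: filing + 18 years → 12 October 2008.
  Examination Delay Credit: +294 days → 2 August 2009.
  Applicant Delay Offset: −38 days → 25 June 2009.
Terminal disclaimer: MR-436496 expires on the earlier of 21 December 2007 and 25 June 2009.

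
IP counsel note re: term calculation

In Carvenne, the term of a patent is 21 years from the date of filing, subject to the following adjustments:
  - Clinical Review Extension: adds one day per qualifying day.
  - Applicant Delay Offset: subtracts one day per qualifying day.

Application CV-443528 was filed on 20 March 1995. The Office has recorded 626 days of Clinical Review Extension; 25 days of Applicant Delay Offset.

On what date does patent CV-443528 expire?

2017-11-11

Base term: filing date + 21 years → 20 March 2016.
Clinical Review Extension: +626 days → 6 December 2017.
Applicant Delay Offset: −25 days → 11 November 2017.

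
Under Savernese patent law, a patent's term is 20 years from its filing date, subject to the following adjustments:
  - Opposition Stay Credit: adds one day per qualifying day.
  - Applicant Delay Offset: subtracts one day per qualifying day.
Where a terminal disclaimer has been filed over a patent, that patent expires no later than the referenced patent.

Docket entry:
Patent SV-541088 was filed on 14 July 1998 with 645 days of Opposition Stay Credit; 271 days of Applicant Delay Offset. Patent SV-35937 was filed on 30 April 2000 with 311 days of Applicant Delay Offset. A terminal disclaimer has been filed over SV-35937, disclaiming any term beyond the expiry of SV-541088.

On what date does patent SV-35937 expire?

Natural term of SV-35937:
  Base: filing + 20 years → 30 April 2020.
  Applicant Delay Offset: −311 days → 24 June 2019.
Expiry of referenced patent SV-541088:
  Base: filing + 20 years → 14 July 2018.
  Opposition Stay Credit: +645 days → 19 April 2020.
  Applicant Delay Offset: −271 days → 23 July 2019.
Terminal disclaimer: SV-35937 expires on the earlier of 24 June 2019 and 23 July 2019.

June 24, 2019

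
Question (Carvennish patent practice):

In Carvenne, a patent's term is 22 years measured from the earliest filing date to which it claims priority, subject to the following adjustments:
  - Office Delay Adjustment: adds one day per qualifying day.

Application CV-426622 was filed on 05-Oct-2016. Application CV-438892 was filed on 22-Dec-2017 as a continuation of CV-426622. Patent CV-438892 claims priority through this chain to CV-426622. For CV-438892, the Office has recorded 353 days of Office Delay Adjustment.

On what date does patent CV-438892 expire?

September 23, 2039

Earliest priority filing: 5 October 2016.
Base term: 5 October 2016 + 22 years → 5 October 2038.
Office Delay Adjustment: +353 days → 23 September 2039.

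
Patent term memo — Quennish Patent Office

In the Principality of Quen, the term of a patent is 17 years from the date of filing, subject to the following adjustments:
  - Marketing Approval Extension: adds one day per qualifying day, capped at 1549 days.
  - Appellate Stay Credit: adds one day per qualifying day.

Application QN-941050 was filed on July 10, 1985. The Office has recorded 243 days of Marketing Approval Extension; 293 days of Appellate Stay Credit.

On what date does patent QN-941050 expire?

2003-12-28

Base term: filing date + 17 years → 10 July 2002.
Marketing Approval Extension: 243 days (within the 1549-day cap) → +243 days → 10 March 2003.
Appellate Stay Credit: +293 days → 28 December 2003.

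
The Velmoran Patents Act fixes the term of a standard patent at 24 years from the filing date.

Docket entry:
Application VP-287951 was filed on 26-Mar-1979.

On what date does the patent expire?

Filing date + 24 years → 26 March 2003.

2003-03-26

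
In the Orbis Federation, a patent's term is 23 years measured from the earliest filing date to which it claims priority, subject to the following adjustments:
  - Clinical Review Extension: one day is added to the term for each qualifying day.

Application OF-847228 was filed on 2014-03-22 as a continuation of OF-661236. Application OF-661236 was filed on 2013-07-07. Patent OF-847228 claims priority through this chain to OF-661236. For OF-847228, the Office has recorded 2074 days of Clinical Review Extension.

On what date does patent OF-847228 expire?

Earliest priority filing: 7 July 2013.
Base term: 7 July 2013 + 23 years → 7 July 2036.
Clinical Review Extension: +2074 days → 12 March 2042.

2042-03-12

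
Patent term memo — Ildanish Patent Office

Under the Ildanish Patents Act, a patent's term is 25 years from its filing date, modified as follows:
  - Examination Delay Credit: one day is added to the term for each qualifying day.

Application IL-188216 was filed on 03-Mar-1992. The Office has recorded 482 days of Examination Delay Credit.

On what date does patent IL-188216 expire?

2018-06-28

Base term: filing date + 25 years → 3 March 2017.
Examination Delay Credit: +482 days → 28 June 2018.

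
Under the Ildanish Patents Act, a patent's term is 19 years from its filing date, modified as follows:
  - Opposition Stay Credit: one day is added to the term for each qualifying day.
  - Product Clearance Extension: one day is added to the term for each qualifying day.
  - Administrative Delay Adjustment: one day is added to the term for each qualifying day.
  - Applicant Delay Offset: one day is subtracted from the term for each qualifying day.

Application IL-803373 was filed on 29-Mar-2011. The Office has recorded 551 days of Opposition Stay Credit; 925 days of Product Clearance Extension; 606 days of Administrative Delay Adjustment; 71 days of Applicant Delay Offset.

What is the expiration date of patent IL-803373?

Base term: filing date + 19 years → 29 March 2030.
Opposition Stay Credit: +551 days → 1 October 2031.
Product Clearance Extension: +925 days → 13 April 2034.
Administrative Delay Adjustment: +606 days → 10 December 2035.
Applicant Delay Offset: −71 days → 30 September 2035.

2035-09-30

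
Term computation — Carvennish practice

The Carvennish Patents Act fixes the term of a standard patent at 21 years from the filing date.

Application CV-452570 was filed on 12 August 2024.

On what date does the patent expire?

2045-08-12

Filing date + 21 years → 12 August 2045.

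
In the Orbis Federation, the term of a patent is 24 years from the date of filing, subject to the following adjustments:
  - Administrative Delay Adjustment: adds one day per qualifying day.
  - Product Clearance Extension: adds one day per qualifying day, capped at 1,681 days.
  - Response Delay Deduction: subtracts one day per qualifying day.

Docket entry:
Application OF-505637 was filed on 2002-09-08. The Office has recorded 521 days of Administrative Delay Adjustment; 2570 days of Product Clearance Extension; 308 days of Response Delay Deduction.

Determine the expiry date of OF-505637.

Base term: filing date + 24 years → 8 September 2026.
Administrative Delay Adjustment: +521 days → 11 February 2028.
Product Clearance Extension: 2570 days claimed exceeds the 1681-day cap, so +1681 days → 18 September 2032.
Response Delay Deduction: −308 days → 15 November 2031.

November 15, 2031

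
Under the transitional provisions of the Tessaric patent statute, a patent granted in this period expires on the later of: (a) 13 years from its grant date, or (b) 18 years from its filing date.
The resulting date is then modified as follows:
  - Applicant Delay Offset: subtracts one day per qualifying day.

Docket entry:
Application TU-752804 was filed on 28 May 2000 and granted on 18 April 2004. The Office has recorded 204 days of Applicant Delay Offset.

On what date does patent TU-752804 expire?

November 5, 2017

(a) grant + 13 years → 18 April 2017.
(b) filing + 18 years → 28 May 2018.
Later of the two: 28 May 2018.
Applicant Delay Offset: −204 days → 5 November 2017.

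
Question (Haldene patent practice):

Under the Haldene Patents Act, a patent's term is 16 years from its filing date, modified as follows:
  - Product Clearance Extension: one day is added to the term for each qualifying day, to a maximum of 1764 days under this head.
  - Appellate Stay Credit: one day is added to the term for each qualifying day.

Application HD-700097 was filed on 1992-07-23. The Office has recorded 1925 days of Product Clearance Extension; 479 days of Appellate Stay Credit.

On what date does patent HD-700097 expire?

September 13, 2014

Base term: filing date + 16 years → 23 July 2008.
Product Clearance Extension: 1925 days claimed exceeds the 1764-day cap, so +1764 days → 22 May 2013.
Appellate Stay Credit: +479 days → 13 September 2014.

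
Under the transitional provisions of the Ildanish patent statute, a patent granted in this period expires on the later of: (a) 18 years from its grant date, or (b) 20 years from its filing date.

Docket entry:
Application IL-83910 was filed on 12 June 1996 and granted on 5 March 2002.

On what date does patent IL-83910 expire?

(a) grant + 18 years → 5 March 2020.
(b) filing + 20 years → 12 June 2016.
Later of the two: 5 March 2020.

2020-03-05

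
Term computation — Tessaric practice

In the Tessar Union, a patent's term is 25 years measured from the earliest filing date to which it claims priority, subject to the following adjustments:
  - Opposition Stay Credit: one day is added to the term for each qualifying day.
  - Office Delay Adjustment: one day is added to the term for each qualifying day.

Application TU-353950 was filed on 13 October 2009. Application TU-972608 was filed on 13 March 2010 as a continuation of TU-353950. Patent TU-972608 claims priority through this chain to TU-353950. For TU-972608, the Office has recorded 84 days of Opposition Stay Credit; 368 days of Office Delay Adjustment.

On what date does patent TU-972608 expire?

Earliest priority filing: 13 October 2009.
Base term: 13 October 2009 + 25 years → 13 October 2034.
Opposition Stay Credit: +84 days → 5 January 2035.
Office Delay Adjustment: +368 days → 8 January 2036.

January 8, 2036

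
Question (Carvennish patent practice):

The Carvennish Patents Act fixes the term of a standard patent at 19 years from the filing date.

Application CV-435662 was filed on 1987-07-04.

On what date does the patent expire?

Filing date + 19 years → 4 July 2006.

2006-07-04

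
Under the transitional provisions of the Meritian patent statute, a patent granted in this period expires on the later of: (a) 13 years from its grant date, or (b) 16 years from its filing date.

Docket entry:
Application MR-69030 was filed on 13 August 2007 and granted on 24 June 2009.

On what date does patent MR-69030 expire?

August 13, 2023

(a) grant + 13 years → 24 June 2022.
(b) filing + 16 years → 13 August 2023.
Later of the two: 13 August 2023.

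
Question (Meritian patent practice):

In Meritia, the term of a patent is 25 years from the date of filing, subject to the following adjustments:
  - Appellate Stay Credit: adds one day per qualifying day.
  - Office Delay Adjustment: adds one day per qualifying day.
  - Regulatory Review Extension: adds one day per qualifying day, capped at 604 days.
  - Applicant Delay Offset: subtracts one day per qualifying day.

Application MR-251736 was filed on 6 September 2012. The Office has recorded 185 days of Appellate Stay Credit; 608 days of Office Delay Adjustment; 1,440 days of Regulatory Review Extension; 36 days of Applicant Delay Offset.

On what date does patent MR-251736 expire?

Base term: filing date + 25 years → 6 September 2037.
Appellate Stay Credit: +185 days → 10 March 2038.
Office Delay Adjustment: +608 days → 8 November 2039.
Regulatory Review Extension: 1440 days claimed exceeds the 604-day cap, so +604 days → 4 July 2041.
Applicant Delay Offset: −36 days → 29 May 2041.

May 29, 2041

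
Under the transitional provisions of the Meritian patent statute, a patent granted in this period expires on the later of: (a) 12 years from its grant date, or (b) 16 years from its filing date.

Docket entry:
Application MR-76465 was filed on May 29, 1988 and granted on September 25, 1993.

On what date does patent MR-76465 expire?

(a) grant + 12 years → 25 September 2005.
(b) filing + 16 years → 29 May 2004.
Later of the two: 25 September 2005.

September 25, 2005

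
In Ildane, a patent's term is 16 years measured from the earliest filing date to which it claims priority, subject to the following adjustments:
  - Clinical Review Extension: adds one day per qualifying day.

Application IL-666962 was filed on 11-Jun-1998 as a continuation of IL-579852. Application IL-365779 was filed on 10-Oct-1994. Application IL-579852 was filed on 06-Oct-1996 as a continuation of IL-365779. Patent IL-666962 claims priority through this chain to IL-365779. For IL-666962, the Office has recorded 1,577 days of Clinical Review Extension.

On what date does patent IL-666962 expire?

2015-02-03

Earliest priority filing: 10 October 1994.
Base term: 10 October 1994 + 16 years → 10 October 2010.
Clinical Review Extension: +1577 days → 3 February 2015.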